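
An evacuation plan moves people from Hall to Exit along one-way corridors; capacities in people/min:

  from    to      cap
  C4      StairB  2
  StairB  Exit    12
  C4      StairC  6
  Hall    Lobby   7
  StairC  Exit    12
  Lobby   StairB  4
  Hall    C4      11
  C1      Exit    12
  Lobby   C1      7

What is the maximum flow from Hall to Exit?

15

Augment Hall→Lobby→StairB→Exit: bottleneck 4, flow now 4.
Augment Hall→Lobby→C1→Exit: bottleneck 3, flow now 7.
Augment Hall→C4→StairB→Exit: bottleneck 2, flow now 9.
Augment Hall→C4→StairC→Exit: bottleneck 6, flow now 15.
No augmenting path remains; maximum flow = 15.
In the residual graph, reachable from Hall: {Hall, C4}.
Min-cut edges: Hall→Lobby (7), C4→StairB (2), C4→StairC (6); capacity 7 + 2 + 6 = 15.
This cut is saturated, so no flow can exceed 15.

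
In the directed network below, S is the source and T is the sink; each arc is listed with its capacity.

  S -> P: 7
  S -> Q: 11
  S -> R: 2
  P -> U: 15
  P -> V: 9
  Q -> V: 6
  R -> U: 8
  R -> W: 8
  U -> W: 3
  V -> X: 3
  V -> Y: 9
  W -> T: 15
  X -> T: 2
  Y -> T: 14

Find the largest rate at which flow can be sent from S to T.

Augment S→R→W→T: bottleneck 2, flow now 2.
Augment S→P→U→W→T: bottleneck 3, flow now 5.
Augment S→P→V→X→T: bottleneck 2, flow now 7.
Augment S→P→V→Y→T: bottleneck 2, flow now 9.
Augment S→Q→V→Y→T: bottleneck 6, flow now 15.
No augmenting path remains; maximum flow = 15.
In the residual graph, reachable from S: {S, Q}.
Min-cut edges: S→P (7), S→R (2), Q→V (6); capacity 7 + 2 + 6 = 15.
This cut is saturated, so no flow can exceed 15.

15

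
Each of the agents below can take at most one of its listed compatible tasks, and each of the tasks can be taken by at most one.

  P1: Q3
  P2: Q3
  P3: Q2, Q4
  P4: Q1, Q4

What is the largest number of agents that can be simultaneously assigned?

Unit-capacity flow: source→left, listed edges, right→sink; max matching = max flow.
Augmenting path P1→Q3 (+1); matched 1.
Augmenting path P3→Q2 (+1); matched 2.
Augmenting path P4→Q1 (+1); matched 3.
No augmenting path remains; maximum matching = 3.
König certificate: {P3, P4, Q3} is a vertex cover of size 3 (every listed pair touches it), so no matching can be larger.

3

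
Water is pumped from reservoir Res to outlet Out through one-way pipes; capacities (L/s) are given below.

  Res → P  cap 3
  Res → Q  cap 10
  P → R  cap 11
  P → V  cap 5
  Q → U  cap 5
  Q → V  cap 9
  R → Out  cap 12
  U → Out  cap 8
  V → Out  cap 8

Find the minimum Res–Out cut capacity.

13

Augment Res→P→R→Out: bottleneck 3, flow now 3.
Augment Res→Q→U→Out: bottleneck 5, flow now 8.
Augment Res→Q→V→Out: bottleneck 5, flow now 13.
No augmenting path remains; maximum flow = 13.
By max-flow min-cut, the minimum cut capacity equals the max flow.
In the residual graph, reachable from Res: {Res}.
Min-cut edges: Res→P (3), Res→Q (10); capacity 3 + 10 = 13.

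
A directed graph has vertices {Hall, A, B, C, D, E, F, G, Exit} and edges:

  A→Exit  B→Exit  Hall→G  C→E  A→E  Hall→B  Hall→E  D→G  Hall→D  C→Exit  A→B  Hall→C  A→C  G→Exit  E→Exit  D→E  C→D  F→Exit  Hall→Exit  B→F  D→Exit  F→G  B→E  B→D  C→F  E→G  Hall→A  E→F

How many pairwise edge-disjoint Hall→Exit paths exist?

7

Assign every edge capacity 1; by Menger, the answer equals the max flow.
Path Hall→Exit (+1); total 1.
Path Hall→A→Exit (+1); total 2.
Path Hall→B→Exit (+1); total 3.
Path Hall→C→Exit (+1); total 4.
Path Hall→D→Exit (+1); total 5.
Path Hall→E→Exit (+1); total 6.
Path Hall→G→Exit (+1); total 7.
No residual Hall→Exit path; max flow = 7.
Certifying cut of size 7: {Hall→A, Hall→B, Hall→C, Hall→D, Hall→E, Hall→Exit, Hall→G}.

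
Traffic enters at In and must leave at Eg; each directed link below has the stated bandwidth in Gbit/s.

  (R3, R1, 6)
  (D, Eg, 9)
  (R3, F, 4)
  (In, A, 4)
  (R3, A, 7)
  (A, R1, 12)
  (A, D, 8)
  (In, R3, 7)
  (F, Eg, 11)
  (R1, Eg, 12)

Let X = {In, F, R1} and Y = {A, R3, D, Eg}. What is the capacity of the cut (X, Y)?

Edges leaving {In, F, R1}: In→A (4), In→R3 (7), F→Eg (11), R1→Eg (12).
Cut capacity = 4 + 7 + 11 + 12 = 34.

34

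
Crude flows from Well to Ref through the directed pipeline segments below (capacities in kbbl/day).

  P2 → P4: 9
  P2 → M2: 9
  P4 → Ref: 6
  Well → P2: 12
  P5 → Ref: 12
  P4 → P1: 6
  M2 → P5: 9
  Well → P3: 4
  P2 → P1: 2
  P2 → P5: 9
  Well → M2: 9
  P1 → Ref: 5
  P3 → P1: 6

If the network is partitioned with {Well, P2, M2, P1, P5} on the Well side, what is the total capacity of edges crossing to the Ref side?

Edges leaving {Well, P2, M2, P1, P5}: Well→P3 (4), P2→P4 (9), P1→Ref (5), P5→Ref (12).
Cut capacity = 4 + 9 + 5 + 12 = 30.

30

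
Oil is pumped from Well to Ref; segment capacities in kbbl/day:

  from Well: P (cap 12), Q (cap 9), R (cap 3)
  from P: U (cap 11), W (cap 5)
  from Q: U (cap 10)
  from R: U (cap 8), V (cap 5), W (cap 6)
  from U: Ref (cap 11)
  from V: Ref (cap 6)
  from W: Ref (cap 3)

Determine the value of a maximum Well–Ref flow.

17

Augment Well→P→U→Ref: bottleneck 11, flow now 11.
Augment Well→P→W→Ref: bottleneck 1, flow now 12.
Augment Well→R→V→Ref: bottleneck 3, flow now 15.
Augment Well→Q→U→P→W→Ref: bottleneck 2, flow now 17. (uses reverse residual edge)
No augmenting path remains; maximum flow = 17.
In the residual graph, reachable from Well: {Well, P, Q, U, W}.
Min-cut edges: Well→R (3), U→Ref (11), W→Ref (3); capacity 3 + 11 + 3 = 17.
This cut is saturated, so no flow can exceed 17.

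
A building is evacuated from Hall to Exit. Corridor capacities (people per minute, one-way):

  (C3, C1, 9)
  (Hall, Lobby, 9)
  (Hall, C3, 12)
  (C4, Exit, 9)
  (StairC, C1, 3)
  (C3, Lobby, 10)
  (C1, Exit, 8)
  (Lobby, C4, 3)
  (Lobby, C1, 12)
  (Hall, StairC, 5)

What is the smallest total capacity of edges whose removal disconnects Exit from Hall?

Augment Hall→StairC→C1→Exit: bottleneck 3, flow now 3.
Augment Hall→Lobby→C1→Exit: bottleneck 5, flow now 8.
Augment Hall→Lobby→C4→Exit: bottleneck 3, flow now 11.
No augmenting path remains; maximum flow = 11.
By max-flow min-cut, the minimum cut capacity equals the max flow.
In the residual graph, reachable from Hall: {Hall, StairC, Lobby, C3, C1}.
Min-cut edges: Lobby→C4 (3), C1→Exit (8); capacity 3 + 8 = 11.

11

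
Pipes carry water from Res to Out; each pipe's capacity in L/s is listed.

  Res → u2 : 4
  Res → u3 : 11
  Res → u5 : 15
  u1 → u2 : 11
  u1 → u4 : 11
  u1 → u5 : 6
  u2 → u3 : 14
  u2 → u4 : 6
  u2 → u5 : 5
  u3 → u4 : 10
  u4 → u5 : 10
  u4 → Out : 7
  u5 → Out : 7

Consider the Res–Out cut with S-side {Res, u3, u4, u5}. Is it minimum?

No — its capacity is 18, but the minimum cut has capacity 14.

Given cut capacity: 4 + 7 + 7 = 18.
Augment Res→u5→Out: bottleneck 7, flow now 7.
Augment Res→u2→u4→Out: bottleneck 4, flow now 11.
Augment Res→u3→u4→Out: bottleneck 3, flow now 14.
No augmenting path remains; maximum flow = 14.
In the residual graph, reachable from Res: {Res, u2, u3, u4, u5}.
Min-cut edges: u4→Out (7), u5→Out (7); capacity 7 + 7 = 14.
Cut capacity 18 exceeds the max flow 14, so it is not minimum.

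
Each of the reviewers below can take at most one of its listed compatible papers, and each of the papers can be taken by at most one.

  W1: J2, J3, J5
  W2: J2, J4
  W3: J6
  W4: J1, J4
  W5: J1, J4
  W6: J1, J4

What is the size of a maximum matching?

Unit-capacity flow: source→left, listed edges, right→sink; max matching = max flow.
Augmenting path W1→J2 (+1); matched 1.
Augmenting path W2→J4 (+1); matched 2.
Augmenting path W3→J6 (+1); matched 3.
Augmenting path W4→J1 (+1); matched 4.
Augmenting path W5→J4→W2→J2→W1→J3 (+1); matched 5.
No augmenting path remains; maximum matching = 5.
König certificate: {W1, W2, W3, J1, J4} is a vertex cover of size 5 (every listed pair touches it), so no matching can be larger.

5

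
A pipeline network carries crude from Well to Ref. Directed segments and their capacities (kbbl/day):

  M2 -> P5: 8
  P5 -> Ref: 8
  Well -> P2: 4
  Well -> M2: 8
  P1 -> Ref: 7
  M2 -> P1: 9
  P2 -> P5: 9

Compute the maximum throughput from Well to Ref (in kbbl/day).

Augment Well→P2→P5→Ref: bottleneck 4, flow now 4.
Augment Well→M2→P5→Ref: bottleneck 4, flow now 8.
Augment Well→M2→P1→Ref: bottleneck 4, flow now 12.
No augmenting path remains; maximum flow = 12.
In the residual graph, reachable from Well: {Well}.
Min-cut edges: Well→P2 (4), Well→M2 (8); capacity 4 + 8 = 12.
This cut is saturated, so no flow can exceed 12.

12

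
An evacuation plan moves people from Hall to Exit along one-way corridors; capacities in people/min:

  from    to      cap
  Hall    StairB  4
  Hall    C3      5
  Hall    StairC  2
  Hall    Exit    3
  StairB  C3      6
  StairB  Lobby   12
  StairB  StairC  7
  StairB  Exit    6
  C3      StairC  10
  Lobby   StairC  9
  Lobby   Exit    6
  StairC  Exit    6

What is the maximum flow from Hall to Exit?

13

Augment Hall→Exit: bottleneck 3, flow now 3.
Augment Hall→StairB→Exit: bottleneck 4, flow now 7.
Augment Hall→StairC→Exit: bottleneck 2, flow now 9.
Augment Hall→C3→StairC→Exit: bottleneck 4, flow now 13.
No augmenting path remains; maximum flow = 13.
In the residual graph, reachable from Hall: {Hall, C3, StairC}.
Min-cut edges: Hall→StairB (4), Hall→Exit (3), StairC→Exit (6); capacity 4 + 3 + 6 = 13.
This cut is saturated, so no flow can exceed 13.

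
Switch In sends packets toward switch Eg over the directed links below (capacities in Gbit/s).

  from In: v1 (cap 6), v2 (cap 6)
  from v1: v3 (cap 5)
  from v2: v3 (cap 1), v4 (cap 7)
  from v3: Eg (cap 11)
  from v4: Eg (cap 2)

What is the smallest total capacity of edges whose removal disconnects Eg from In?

Augment In→v1→v3→Eg: bottleneck 5, flow now 5.
Augment In→v2→v3→Eg: bottleneck 1, flow now 6.
Augment In→v2→v4→Eg: bottleneck 2, flow now 8.
No augmenting path remains; maximum flow = 8.
By max-flow min-cut, the minimum cut capacity equals the max flow.
In the residual graph, reachable from In: {In, v1, v2, v4}.
Min-cut edges: v1→v3 (5), v2→v3 (1), v4→Eg (2); capacity 5 + 1 + 2 = 8.

8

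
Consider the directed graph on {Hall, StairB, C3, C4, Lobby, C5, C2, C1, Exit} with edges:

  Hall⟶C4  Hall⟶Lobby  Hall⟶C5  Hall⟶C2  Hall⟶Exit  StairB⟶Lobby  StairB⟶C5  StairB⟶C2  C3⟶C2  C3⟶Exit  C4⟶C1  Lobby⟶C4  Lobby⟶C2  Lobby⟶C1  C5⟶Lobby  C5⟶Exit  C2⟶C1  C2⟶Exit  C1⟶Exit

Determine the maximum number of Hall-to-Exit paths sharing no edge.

4

Assign every edge capacity 1; by Menger, the answer equals the max flow.
Path Hall→Exit (+1); total 1.
Path Hall→C5→Exit (+1); total 2.
Path Hall→C2→Exit (+1); total 3.
Path Hall→C4→C1→Exit (+1); total 4.
No residual Hall→Exit path; max flow = 4.
Certifying cut of size 4: {C1→Exit, C2→Exit, Hall→C5, Hall→Exit}.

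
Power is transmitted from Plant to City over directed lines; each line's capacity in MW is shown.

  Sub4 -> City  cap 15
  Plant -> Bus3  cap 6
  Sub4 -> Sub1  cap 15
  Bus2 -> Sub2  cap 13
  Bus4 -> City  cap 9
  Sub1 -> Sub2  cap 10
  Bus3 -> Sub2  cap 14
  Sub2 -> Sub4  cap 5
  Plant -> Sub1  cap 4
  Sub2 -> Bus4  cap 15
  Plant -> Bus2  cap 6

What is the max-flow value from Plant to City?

14

Augment Plant→Bus3→Sub2→Bus4→City: bottleneck 6, flow now 6.
Augment Plant→Sub1→Sub2→Bus4→City: bottleneck 3, flow now 9.
Augment Plant→Sub1→Sub2→Sub4→City: bottleneck 1, flow now 10.
Augment Plant→Bus2→Sub2→Sub4→City: bottleneck 4, flow now 14.
No augmenting path remains; maximum flow = 14.
In the residual graph, reachable from Plant: {Plant, Bus3, Sub1, Bus2, Sub2, Bus4}.
Min-cut edges: Sub2→Sub4 (5), Bus4→City (9); capacity 5 + 9 = 14.
This cut is saturated, so no flow can exceed 14.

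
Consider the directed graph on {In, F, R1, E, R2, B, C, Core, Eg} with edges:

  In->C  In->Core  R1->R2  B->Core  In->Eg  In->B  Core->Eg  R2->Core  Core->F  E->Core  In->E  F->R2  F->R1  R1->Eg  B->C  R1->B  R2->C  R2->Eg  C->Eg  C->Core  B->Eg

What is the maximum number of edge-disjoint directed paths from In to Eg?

5

Assign every edge capacity 1; by Menger, the answer equals the max flow.
Path In→Eg (+1); total 1.
Path In→B→Eg (+1); total 2.
Path In→C→Eg (+1); total 3.
Path In→Core→Eg (+1); total 4.
Path In→E→Core→F→R1→Eg (+1); total 5.
No residual In→Eg path; max flow = 5.
Certifying cut of size 5: {In→B, In→C, In→Core, In→E, In→Eg}.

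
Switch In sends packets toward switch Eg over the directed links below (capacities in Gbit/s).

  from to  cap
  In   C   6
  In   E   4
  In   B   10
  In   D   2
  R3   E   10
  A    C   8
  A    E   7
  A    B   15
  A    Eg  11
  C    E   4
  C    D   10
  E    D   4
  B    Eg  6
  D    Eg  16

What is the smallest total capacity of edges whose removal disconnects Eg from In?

18

Augment In→B→Eg: bottleneck 6, flow now 6.
Augment In→D→Eg: bottleneck 2, flow now 8.
Augment In→C→D→Eg: bottleneck 6, flow now 14.
Augment In→E→D→Eg: bottleneck 4, flow now 18.
No augmenting path remains; maximum flow = 18.
By max-flow min-cut, the minimum cut capacity equals the max flow.
In the residual graph, reachable from In: {In, B}.
Min-cut edges: In→C (6), In→E (4), In→D (2), B→Eg (6); capacity 6 + 4 + 2 + 6 = 18.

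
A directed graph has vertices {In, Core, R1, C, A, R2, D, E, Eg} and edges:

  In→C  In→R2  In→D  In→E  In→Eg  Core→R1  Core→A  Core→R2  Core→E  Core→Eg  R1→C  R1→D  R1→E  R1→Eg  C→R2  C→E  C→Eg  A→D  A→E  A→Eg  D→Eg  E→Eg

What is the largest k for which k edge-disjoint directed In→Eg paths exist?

Assign every edge capacity 1; by Menger, the answer equals the max flow.
Path In→Eg (+1); total 1.
Path In→C→Eg (+1); total 2.
Path In→D→Eg (+1); total 3.
Path In→E→Eg (+1); total 4.
No residual In→Eg path; max flow = 4.
Certifying cut of size 4: {In→C, In→D, In→E, In→Eg}.

4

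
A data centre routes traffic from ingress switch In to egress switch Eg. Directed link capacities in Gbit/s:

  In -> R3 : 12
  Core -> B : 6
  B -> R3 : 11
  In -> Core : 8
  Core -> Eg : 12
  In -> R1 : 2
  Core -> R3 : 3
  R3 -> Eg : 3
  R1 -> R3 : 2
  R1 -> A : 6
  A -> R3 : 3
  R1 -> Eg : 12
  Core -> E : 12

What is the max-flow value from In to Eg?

13

Augment In→Core→Eg: bottleneck 8, flow now 8.
Augment In→R1→Eg: bottleneck 2, flow now 10.
Augment In→R3→Eg: bottleneck 3, flow now 13.
No augmenting path remains; maximum flow = 13.
In the residual graph, reachable from In: {In, R3}.
Min-cut edges: In→Core (8), In→R1 (2), R3→Eg (3); capacity 8 + 2 + 3 = 13.
This cut is saturated, so no flow can exceed 13.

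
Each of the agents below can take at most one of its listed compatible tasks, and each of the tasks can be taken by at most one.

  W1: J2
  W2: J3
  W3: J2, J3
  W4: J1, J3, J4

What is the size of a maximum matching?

3

Unit-capacity flow: source→left, listed edges, right→sink; max matching = max flow.
Augmenting path W1→J2 (+1); matched 1.
Augmenting path W2→J3 (+1); matched 2.
Augmenting path W4→J1 (+1); matched 3.
No augmenting path remains; maximum matching = 3.
König certificate: {W4, J2, J3} is a vertex cover of size 3 (every listed pair touches it), so no matching can be larger.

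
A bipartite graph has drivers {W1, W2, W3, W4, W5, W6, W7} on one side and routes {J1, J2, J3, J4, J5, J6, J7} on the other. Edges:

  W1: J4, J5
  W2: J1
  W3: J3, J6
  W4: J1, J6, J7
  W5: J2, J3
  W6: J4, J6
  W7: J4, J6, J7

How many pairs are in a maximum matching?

Unit-capacity flow: source→left, listed edges, right→sink; max matching = max flow.
Augmenting path W1→J4 (+1); matched 1.
Augmenting path W2→J1 (+1); matched 2.
Augmenting path W3→J3 (+1); matched 3.
Augmenting path W4→J6 (+1); matched 4.
Augmenting path W5→J2 (+1); matched 5.
Augmenting path W7→J7 (+1); matched 6.
Augmenting path W6→J4→W1→J5 (+1); matched 7.
No augmenting path remains; maximum matching = 7.
König certificate: {W1, W2, W3, W4, W5, W6, W7} is a vertex cover of size 7 (every listed pair touches it), so no matching can be larger.

7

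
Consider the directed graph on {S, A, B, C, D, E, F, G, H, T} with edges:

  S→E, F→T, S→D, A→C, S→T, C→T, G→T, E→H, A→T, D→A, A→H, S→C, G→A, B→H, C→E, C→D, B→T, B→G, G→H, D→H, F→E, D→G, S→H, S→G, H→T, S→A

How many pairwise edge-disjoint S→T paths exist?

5

Assign every edge capacity 1; by Menger, the answer equals the max flow.
Path S→T (+1); total 1.
Path S→A→T (+1); total 2.
Path S→C→T (+1); total 3.
Path S→G→T (+1); total 4.
Path S→H→T (+1); total 5.
No residual S→T path; max flow = 5.
Certifying cut of size 5: {A→T, C→T, G→T, H→T, S→T}.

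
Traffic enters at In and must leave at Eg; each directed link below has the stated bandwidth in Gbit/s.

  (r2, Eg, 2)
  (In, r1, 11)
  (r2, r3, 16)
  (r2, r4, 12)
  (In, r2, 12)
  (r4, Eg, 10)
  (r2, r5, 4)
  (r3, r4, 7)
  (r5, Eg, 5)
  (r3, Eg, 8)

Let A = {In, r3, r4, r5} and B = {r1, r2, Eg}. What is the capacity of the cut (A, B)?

Edges leaving {In, r3, r4, r5}: In→r1 (11), In→r2 (12), r3→Eg (8), r4→Eg (10), r5→Eg (5).
Cut capacity = 11 + 12 + 8 + 10 + 5 = 46.

46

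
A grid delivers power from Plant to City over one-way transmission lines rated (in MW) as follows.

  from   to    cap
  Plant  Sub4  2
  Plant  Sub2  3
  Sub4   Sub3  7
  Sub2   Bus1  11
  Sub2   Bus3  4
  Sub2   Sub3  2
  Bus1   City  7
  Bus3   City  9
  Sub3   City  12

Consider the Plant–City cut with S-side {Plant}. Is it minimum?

Given cut capacity: 2 + 3 = 5.
Augment Plant→Sub4→Sub3→City: bottleneck 2, flow now 2.
Augment Plant→Sub2→Bus1→City: bottleneck 3, flow now 5.
No augmenting path remains; maximum flow = 5.
Cut capacity 5 equals the max flow, so it is a minimum cut.

Yes — it is a minimum cut (capacity 5).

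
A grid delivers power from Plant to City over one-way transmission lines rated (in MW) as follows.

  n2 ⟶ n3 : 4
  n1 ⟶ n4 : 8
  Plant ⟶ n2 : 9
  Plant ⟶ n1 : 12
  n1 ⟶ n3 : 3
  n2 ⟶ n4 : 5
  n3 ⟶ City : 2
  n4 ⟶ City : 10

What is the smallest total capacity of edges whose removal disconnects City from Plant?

Augment Plant→n1→n3→City: bottleneck 2, flow now 2.
Augment Plant→n1→n4→City: bottleneck 8, flow now 10.
Augment Plant→n2→n4→City: bottleneck 2, flow now 12.
No augmenting path remains; maximum flow = 12.
By max-flow min-cut, the minimum cut capacity equals the max flow.
In the residual graph, reachable from Plant: {Plant, n1, n2, n3, n4}.
Min-cut edges: n3→City (2), n4→City (10); capacity 2 + 10 = 12.

12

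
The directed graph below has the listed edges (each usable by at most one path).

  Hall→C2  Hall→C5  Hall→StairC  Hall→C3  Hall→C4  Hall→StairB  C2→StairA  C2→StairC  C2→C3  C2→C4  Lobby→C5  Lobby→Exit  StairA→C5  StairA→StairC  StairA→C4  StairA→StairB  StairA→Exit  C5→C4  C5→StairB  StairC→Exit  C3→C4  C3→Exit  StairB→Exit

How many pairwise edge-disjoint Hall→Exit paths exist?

4

Assign every edge capacity 1; by Menger, the answer equals the max flow.
Path Hall→StairC→Exit (+1); total 1.
Path Hall→C3→Exit (+1); total 2.
Path Hall→StairB→Exit (+1); total 3.
Path Hall→C2→StairA→Exit (+1); total 4.
No residual Hall→Exit path; max flow = 4.
Certifying cut of size 4: {Hall→C2, Hall→C3, Hall→StairC, StairB→Exit}.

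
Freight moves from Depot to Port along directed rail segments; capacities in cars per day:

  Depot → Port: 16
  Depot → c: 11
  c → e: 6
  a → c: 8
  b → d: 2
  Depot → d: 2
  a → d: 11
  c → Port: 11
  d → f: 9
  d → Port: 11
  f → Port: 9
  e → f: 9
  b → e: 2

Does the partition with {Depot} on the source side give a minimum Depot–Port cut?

Yes — it is a minimum cut (capacity 29).

Given cut capacity: 11 + 2 + 16 = 29.
Augment Depot→Port: bottleneck 16, flow now 16.
Augment Depot→c→Port: bottleneck 11, flow now 27.
Augment Depot→d→Port: bottleneck 2, flow now 29.
No augmenting path remains; maximum flow = 29.
Cut capacity 29 equals the max flow, so it is a minimum cut.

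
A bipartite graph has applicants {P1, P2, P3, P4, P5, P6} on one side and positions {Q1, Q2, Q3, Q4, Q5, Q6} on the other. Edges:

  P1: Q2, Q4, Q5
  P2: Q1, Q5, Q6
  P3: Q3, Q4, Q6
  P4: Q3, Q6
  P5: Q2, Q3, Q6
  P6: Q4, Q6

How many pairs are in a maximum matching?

6

Unit-capacity flow: source→left, listed edges, right→sink; max matching = max flow.
Augmenting path P1→Q2 (+1); matched 1.
Augmenting path P2→Q1 (+1); matched 2.
Augmenting path P3→Q3 (+1); matched 3.
Augmenting path P4→Q6 (+1); matched 4.
Augmenting path P6→Q4 (+1); matched 5.
Augmenting path P5→Q2→P1→Q5 (+1); matched 6.
No augmenting path remains; maximum matching = 6.
König certificate: {P1, P2, P3, P4, P5, P6} is a vertex cover of size 6 (every listed pair touches it), so no matching can be larger.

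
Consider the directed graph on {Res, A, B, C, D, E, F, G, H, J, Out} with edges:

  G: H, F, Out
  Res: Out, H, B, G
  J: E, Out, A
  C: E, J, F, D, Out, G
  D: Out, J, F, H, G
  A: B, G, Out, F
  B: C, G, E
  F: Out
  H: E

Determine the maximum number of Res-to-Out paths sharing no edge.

Assign every edge capacity 1; by Menger, the answer equals the max flow.
Path Res→Out (+1); total 1.
Path Res→G→Out (+1); total 2.
Path Res→B→C→Out (+1); total 3.
No residual Res→Out path; max flow = 3.
Certifying cut of size 3: {Res→B, Res→G, Res→Out}.

3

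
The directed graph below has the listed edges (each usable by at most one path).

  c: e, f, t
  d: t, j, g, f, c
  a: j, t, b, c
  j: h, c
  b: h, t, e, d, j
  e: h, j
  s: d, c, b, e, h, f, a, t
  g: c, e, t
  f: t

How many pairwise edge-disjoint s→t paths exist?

Assign every edge capacity 1; by Menger, the answer equals the max flow.
Path s→t (+1); total 1.
Path s→a→t (+1); total 2.
Path s→b→t (+1); total 3.
Path s→c→t (+1); total 4.
Path s→d→t (+1); total 5.
Path s→f→t (+1); total 6.
No residual s→t path; max flow = 6.
Certifying cut of size 6: {c→t, f→t, s→a, s→b, s→d, s→t}.

6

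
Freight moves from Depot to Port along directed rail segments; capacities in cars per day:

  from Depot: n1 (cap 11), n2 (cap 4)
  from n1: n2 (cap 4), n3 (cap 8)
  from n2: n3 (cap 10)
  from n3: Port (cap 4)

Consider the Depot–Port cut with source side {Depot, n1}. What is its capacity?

16

Edges leaving {Depot, n1}: Depot→n2 (4), n1→n2 (4), n1→n3 (8).
Cut capacity = 4 + 4 + 8 = 16.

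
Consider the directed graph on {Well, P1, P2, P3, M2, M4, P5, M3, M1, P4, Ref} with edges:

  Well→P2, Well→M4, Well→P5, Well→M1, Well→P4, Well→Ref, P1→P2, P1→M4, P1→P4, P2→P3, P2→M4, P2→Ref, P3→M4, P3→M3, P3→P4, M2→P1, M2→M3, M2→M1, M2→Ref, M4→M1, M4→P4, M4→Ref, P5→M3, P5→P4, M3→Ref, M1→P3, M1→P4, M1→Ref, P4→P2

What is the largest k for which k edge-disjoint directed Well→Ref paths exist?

Assign every edge capacity 1; by Menger, the answer equals the max flow.
Path Well→Ref (+1); total 1.
Path Well→P2→Ref (+1); total 2.
Path Well→M4→Ref (+1); total 3.
Path Well→M1→Ref (+1); total 4.
Path Well→P5→M3→Ref (+1); total 5.
No residual Well→Ref path; max flow = 5.
Certifying cut of size 5: {M1→Ref, M3→Ref, M4→Ref, P2→Ref, Well→Ref}.

5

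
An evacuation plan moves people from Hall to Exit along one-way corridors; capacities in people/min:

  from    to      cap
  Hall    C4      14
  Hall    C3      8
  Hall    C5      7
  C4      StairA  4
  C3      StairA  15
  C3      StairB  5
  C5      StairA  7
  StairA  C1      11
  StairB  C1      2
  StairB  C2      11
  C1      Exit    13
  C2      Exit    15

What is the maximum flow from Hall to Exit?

Augment Hall→C4→StairA→C1→Exit: bottleneck 4, flow now 4.
Augment Hall→C3→StairA→C1→Exit: bottleneck 7, flow now 11.
Augment Hall→C3→StairB→C1→Exit: bottleneck 1, flow now 12.
Augment Hall→C5→StairA→C3→StairB→C1→Exit: bottleneck 1, flow now 13. (uses reverse residual edge)
Augment Hall→C5→StairA→C3→StairB→C2→Exit: bottleneck 3, flow now 16. (uses reverse residual edge)
No augmenting path remains; maximum flow = 16.
In the residual graph, reachable from Hall: {Hall, C4, C3, C5, StairA}.
Min-cut edges: C3→StairB (5), StairA→C1 (11); capacity 5 + 11 = 16.
This cut is saturated, so no flow can exceed 16.

16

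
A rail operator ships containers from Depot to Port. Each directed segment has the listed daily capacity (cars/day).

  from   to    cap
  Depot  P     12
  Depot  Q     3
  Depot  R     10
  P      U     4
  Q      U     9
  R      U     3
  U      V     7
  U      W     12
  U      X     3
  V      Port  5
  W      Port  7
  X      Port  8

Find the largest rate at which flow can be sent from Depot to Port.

Augment Depot→P→U→V→Port: bottleneck 4, flow now 4.
Augment Depot→Q→U→V→Port: bottleneck 1, flow now 5.
Augment Depot→Q→U→W→Port: bottleneck 2, flow now 7.
Augment Depot→R→U→W→Port: bottleneck 3, flow now 10.
No augmenting path remains; maximum flow = 10.
In the residual graph, reachable from Depot: {Depot, P, R}.
Min-cut edges: Depot→Q (3), P→U (4), R→U (3); capacity 3 + 4 + 3 = 10.
This cut is saturated, so no flow can exceed 10.

10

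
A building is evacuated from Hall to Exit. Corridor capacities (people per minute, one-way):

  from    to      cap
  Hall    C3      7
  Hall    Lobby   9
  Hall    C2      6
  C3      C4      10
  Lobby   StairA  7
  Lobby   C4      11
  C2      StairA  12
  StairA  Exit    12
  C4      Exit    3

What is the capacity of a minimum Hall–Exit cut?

Augment Hall→C3→C4→Exit: bottleneck 3, flow now 3.
Augment Hall→Lobby→StairA→Exit: bottleneck 7, flow now 10.
Augment Hall→C2→StairA→Exit: bottleneck 5, flow now 15.
No augmenting path remains; maximum flow = 15.
By max-flow min-cut, the minimum cut capacity equals the max flow.
In the residual graph, reachable from Hall: {Hall, C3, Lobby, C2, StairA, C4}.
Min-cut edges: StairA→Exit (12), C4→Exit (3); capacity 12 + 3 = 15.

15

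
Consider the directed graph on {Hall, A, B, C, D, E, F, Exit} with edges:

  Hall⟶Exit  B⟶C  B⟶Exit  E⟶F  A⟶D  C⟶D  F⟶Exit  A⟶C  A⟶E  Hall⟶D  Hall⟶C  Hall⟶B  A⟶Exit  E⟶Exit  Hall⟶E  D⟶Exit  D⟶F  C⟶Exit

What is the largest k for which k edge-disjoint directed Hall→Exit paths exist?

5

Assign every edge capacity 1; by Menger, the answer equals the max flow.
Path Hall→Exit (+1); total 1.
Path Hall→B→Exit (+1); total 2.
Path Hall→C→Exit (+1); total 3.
Path Hall→D→Exit (+1); total 4.
Path Hall→E→Exit (+1); total 5.
No residual Hall→Exit path; max flow = 5.
Certifying cut of size 5: {Hall→B, Hall→C, Hall→D, Hall→E, Hall→Exit}.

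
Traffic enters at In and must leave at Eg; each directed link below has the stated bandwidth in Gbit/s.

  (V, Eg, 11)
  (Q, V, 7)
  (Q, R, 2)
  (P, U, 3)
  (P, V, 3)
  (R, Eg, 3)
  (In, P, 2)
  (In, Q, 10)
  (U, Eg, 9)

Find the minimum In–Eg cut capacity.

Augment In→P→U→Eg: bottleneck 2, flow now 2.
Augment In→Q→R→Eg: bottleneck 2, flow now 4.
Augment In→Q→V→Eg: bottleneck 7, flow now 11.
No augmenting path remains; maximum flow = 11.
By max-flow min-cut, the minimum cut capacity equals the max flow.
In the residual graph, reachable from In: {In, Q}.
Min-cut edges: In→P (2), Q→R (2), Q→V (7); capacity 2 + 2 + 7 = 11.

11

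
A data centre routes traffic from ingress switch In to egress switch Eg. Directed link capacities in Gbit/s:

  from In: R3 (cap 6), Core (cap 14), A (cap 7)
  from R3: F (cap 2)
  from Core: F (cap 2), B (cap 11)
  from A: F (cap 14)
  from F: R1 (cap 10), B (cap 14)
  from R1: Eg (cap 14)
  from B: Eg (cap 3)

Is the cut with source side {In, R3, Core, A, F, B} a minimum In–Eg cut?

Given cut capacity: 10 + 3 = 13.
Augment In→Core→B→Eg: bottleneck 3, flow now 3.
Augment In→R3→F→R1→Eg: bottleneck 2, flow now 5.
Augment In→Core→F→R1→Eg: bottleneck 2, flow now 7.
Augment In→A→F→R1→Eg: bottleneck 6, flow now 13.
No augmenting path remains; maximum flow = 13.
Cut capacity 13 equals the max flow, so it is a minimum cut.

Yes — it is a minimum cut (capacity 13).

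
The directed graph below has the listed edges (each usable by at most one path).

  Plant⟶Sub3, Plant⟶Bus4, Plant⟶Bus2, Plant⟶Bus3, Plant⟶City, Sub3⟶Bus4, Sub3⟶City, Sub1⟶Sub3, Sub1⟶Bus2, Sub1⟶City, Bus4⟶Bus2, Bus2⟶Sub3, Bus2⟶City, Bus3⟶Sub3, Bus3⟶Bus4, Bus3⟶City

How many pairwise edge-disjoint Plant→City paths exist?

4

Assign every edge capacity 1; by Menger, the answer equals the max flow.
Path Plant→City (+1); total 1.
Path Plant→Sub3→City (+1); total 2.
Path Plant→Bus2→City (+1); total 3.
Path Plant→Bus3→City (+1); total 4.
No residual Plant→City path; max flow = 4.
Certifying cut of size 4: {Bus2→City, Plant→Bus3, Plant→City, Sub3→City}.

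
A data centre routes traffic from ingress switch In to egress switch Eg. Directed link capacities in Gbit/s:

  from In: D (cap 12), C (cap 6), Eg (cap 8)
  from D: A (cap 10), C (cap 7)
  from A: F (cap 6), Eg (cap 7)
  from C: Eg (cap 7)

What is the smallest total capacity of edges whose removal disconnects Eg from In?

Augment In→Eg: bottleneck 8, flow now 8.
Augment In→C→Eg: bottleneck 6, flow now 14.
Augment In→D→A→Eg: bottleneck 7, flow now 21.
Augment In→D→C→Eg: bottleneck 1, flow now 22.
No augmenting path remains; maximum flow = 22.
By max-flow min-cut, the minimum cut capacity equals the max flow.
In the residual graph, reachable from In: {In, D, A, C, F}.
Min-cut edges: In→Eg (8), A→Eg (7), C→Eg (7); capacity 8 + 7 + 7 = 22.

22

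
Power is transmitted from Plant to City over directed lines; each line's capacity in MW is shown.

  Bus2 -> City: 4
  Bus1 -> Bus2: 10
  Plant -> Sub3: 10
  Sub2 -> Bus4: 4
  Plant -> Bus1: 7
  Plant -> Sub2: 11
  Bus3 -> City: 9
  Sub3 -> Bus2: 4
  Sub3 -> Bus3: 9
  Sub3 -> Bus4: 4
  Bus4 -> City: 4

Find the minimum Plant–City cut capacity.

17

Augment Plant→Sub2→Bus4→City: bottleneck 4, flow now 4.
Augment Plant→Sub3→Bus2→City: bottleneck 4, flow now 8.
Augment Plant→Sub3→Bus3→City: bottleneck 6, flow now 14.
Augment Plant→Bus1→Bus2→Sub3→Bus3→City: bottleneck 3, flow now 17. (uses reverse residual edge)
No augmenting path remains; maximum flow = 17.
By max-flow min-cut, the minimum cut capacity equals the max flow.
In the residual graph, reachable from Plant: {Plant, Sub2, Sub3, Bus1, Bus2, Bus4}.
Min-cut edges: Sub3→Bus3 (9), Bus2→City (4), Bus4→City (4); capacity 9 + 4 + 4 = 17.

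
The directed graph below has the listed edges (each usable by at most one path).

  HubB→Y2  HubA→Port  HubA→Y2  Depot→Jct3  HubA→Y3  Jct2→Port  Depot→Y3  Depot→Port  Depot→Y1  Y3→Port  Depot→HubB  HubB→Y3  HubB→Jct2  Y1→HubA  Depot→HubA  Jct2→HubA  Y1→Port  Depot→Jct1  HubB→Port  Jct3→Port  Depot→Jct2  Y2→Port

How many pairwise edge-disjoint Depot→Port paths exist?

Assign every edge capacity 1; by Menger, the answer equals the max flow.
Path Depot→Port (+1); total 1.
Path Depot→HubB→Port (+1); total 2.
Path Depot→Y1→Port (+1); total 3.
Path Depot→Jct2→Port (+1); total 4.
Path Depot→Y3→Port (+1); total 5.
Path Depot→HubA→Port (+1); total 6.
Path Depot→Jct3→Port (+1); total 7.
No residual Depot→Port path; max flow = 7.
Certifying cut of size 7: {Depot→HubA, Depot→HubB, Depot→Jct2, Depot→Jct3, Depot→Port, Depot→Y1, Depot→Y3}.

7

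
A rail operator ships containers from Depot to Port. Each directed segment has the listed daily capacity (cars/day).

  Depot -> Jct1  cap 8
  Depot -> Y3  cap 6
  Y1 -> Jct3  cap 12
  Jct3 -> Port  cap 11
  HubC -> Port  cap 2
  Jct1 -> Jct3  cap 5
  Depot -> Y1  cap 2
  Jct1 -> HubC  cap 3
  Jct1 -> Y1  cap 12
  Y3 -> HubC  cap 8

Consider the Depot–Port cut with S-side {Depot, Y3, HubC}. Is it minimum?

Yes — it is a minimum cut (capacity 12).

Given cut capacity: 8 + 2 + 2 = 12.
Augment Depot→Jct1→Jct3→Port: bottleneck 5, flow now 5.
Augment Depot→Jct1→HubC→Port: bottleneck 2, flow now 7.
Augment Depot→Y1→Jct3→Port: bottleneck 2, flow now 9.
Augment Depot→Jct1→Y1→Jct3→Port: bottleneck 1, flow now 10.
Augment Depot→Y3→HubC→Jct1→Y1→Jct3→Port: bottleneck 2, flow now 12. (uses reverse residual edge)
No augmenting path remains; maximum flow = 12.
Cut capacity 12 equals the max flow, so it is a minimum cut.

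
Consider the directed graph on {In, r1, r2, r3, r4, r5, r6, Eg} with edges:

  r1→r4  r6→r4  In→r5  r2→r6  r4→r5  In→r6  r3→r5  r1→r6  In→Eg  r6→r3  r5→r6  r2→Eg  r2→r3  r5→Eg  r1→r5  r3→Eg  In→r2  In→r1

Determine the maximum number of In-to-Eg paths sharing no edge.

4

Assign every edge capacity 1; by Menger, the answer equals the max flow.
Path In→Eg (+1); total 1.
Path In→r2→Eg (+1); total 2.
Path In→r5→Eg (+1); total 3.
Path In→r6→r3→Eg (+1); total 4.
No residual In→Eg path; max flow = 4.
Certifying cut of size 4: {In→Eg, In→r2, r5→Eg, r6→r3}.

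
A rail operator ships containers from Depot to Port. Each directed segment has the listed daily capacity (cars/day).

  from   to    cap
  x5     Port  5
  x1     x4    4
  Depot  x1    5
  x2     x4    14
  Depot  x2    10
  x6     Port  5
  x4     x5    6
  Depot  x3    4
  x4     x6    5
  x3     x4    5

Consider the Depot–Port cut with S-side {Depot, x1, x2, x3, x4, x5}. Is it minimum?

Given cut capacity: 5 + 5 = 10.
Augment Depot→x1→x4→x5→Port: bottleneck 4, flow now 4.
Augment Depot→x2→x4→x5→Port: bottleneck 1, flow now 5.
Augment Depot→x2→x4→x6→Port: bottleneck 5, flow now 10.
No augmenting path remains; maximum flow = 10.
Cut capacity 10 equals the max flow, so it is a minimum cut.

Yes — it is a minimum cut (capacity 10).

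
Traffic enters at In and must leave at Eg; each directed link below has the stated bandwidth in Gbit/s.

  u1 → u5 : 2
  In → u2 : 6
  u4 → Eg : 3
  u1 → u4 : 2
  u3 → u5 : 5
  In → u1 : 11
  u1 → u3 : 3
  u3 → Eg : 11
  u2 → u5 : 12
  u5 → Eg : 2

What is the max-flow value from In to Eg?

Augment In→u1→u3→Eg: bottleneck 3, flow now 3.
Augment In→u1→u4→Eg: bottleneck 2, flow now 5.
Augment In→u1→u5→Eg: bottleneck 2, flow now 7.
No augmenting path remains; maximum flow = 7.
In the residual graph, reachable from In: {In, u1, u2, u5}.
Min-cut edges: u1→u3 (3), u1→u4 (2), u5→Eg (2); capacity 3 + 2 + 2 = 7.
This cut is saturated, so no flow can exceed 7.

7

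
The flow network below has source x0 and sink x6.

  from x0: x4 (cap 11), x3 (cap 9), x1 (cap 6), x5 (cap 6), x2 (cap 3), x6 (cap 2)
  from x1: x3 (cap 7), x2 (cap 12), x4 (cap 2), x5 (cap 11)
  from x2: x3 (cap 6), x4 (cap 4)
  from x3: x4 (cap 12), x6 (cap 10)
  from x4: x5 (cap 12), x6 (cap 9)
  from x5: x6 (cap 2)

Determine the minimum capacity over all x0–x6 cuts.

23

Augment x0→x6: bottleneck 2, flow now 2.
Augment x0→x3→x6: bottleneck 9, flow now 11.
Augment x0→x4→x6: bottleneck 9, flow now 20.
Augment x0→x5→x6: bottleneck 2, flow now 22.
Augment x0→x1→x3→x6: bottleneck 1, flow now 23.
No augmenting path remains; maximum flow = 23.
By max-flow min-cut, the minimum cut capacity equals the max flow.
In the residual graph, reachable from x0: {x0, x1, x2, x3, x4, x5}.
Min-cut edges: x0→x6 (2), x3→x6 (10), x4→x6 (9), x5→x6 (2); capacity 2 + 10 + 9 + 2 = 23.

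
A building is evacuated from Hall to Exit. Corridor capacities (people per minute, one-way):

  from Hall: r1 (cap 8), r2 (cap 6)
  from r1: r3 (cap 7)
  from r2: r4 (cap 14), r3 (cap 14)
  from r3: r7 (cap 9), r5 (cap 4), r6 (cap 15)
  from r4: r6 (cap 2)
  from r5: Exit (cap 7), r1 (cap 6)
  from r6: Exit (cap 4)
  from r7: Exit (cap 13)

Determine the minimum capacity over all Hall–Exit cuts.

Augment Hall→r1→r3→r5→Exit: bottleneck 4, flow now 4.
Augment Hall→r1→r3→r6→Exit: bottleneck 3, flow now 7.
Augment Hall→r2→r3→r6→Exit: bottleneck 1, flow now 8.
Augment Hall→r2→r3→r7→Exit: bottleneck 5, flow now 13.
No augmenting path remains; maximum flow = 13.
By max-flow min-cut, the minimum cut capacity equals the max flow.
In the residual graph, reachable from Hall: {Hall, r1}.
Min-cut edges: Hall→r2 (6), r1→r3 (7); capacity 6 + 7 = 13.

13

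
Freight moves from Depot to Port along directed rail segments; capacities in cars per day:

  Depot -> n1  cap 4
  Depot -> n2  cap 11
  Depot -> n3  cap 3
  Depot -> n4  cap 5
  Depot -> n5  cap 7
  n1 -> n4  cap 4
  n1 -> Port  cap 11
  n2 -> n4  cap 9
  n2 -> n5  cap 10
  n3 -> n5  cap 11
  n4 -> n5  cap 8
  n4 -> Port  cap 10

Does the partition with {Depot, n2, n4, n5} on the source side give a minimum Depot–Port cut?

Given cut capacity: 4 + 3 + 10 = 17.
Augment Depot→n1→Port: bottleneck 4, flow now 4.
Augment Depot→n4→Port: bottleneck 5, flow now 9.
Augment Depot→n2→n4→Port: bottleneck 5, flow now 14.
No augmenting path remains; maximum flow = 14.
In the residual graph, reachable from Depot: {Depot, n2, n3, n4, n5}.
Min-cut edges: Depot→n1 (4), n4→Port (10); capacity 4 + 10 = 14.
Cut capacity 17 exceeds the max flow 14, so it is not minimum.

No — its capacity is 17, but the minimum cut has capacity 14.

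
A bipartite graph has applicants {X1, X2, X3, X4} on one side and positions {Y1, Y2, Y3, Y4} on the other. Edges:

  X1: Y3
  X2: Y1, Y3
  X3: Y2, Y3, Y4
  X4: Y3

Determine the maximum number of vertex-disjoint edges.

3

Unit-capacity flow: source→left, listed edges, right→sink; max matching = max flow.
Augmenting path X1→Y3 (+1); matched 1.
Augmenting path X2→Y1 (+1); matched 2.
Augmenting path X3→Y2 (+1); matched 3.
No augmenting path remains; maximum matching = 3.
König certificate: {X2, X3, Y3} is a vertex cover of size 3 (every listed pair touches it), so no matching can be larger.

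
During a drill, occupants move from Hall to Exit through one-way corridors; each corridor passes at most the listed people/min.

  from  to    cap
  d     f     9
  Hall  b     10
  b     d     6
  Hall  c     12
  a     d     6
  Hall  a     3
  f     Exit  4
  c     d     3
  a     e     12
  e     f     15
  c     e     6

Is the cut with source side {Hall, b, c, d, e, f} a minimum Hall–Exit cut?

Given cut capacity: 3 + 4 = 7.
Augment Hall→a→d→f→Exit: bottleneck 3, flow now 3.
Augment Hall→b→d→f→Exit: bottleneck 1, flow now 4.
No augmenting path remains; maximum flow = 4.
In the residual graph, reachable from Hall: {Hall, a, b, c, d, e, f}.
Min-cut edges: f→Exit (4); capacity 4 = 4.
Cut capacity 7 exceeds the max flow 4, so it is not minimum.

No — its capacity is 7, but the minimum cut has capacity 4.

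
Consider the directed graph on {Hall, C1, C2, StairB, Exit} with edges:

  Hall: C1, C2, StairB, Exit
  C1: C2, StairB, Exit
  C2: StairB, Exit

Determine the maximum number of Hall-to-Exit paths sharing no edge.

Assign every edge capacity 1; by Menger, the answer equals the max flow.
Path Hall→Exit (+1); total 1.
Path Hall→C1→Exit (+1); total 2.
Path Hall→C2→Exit (+1); total 3.
No residual Hall→Exit path; max flow = 3.
Certifying cut of size 3: {Hall→C1, Hall→C2, Hall→Exit}.

3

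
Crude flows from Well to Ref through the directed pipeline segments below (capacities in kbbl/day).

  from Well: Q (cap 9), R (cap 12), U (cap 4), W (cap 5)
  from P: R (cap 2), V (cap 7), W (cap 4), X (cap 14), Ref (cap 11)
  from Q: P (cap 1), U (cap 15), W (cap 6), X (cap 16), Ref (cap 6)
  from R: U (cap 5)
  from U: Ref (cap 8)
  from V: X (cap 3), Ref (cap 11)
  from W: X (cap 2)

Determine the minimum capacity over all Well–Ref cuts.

Augment Well→Q→Ref: bottleneck 6, flow now 6.
Augment Well→U→Ref: bottleneck 4, flow now 10.
Augment Well→Q→P→Ref: bottleneck 1, flow now 11.
Augment Well→Q→U→Ref: bottleneck 2, flow now 13.
Augment Well→R→U→Ref: bottleneck 2, flow now 15.
No augmenting path remains; maximum flow = 15.
By max-flow min-cut, the minimum cut capacity equals the max flow.
In the residual graph, reachable from Well: {Well, Q, R, U, W, X}.
Min-cut edges: Q→P (1), Q→Ref (6), U→Ref (8); capacity 1 + 6 + 8 = 15.

15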